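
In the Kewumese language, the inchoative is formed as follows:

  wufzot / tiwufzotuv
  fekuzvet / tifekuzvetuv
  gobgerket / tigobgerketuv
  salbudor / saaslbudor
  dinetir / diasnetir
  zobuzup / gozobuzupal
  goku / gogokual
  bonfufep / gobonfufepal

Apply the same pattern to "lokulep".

wufzot and salbudor both have last vowel 'o' yet inflect differently (tiwufzotuv, saaslbudor), so the last vowel is not what conditions the rule; the final letter is.
"lokulep" ends in -p. The stems ending in -p (zobuzup → gozobuzupal, bonfufep → gobonfufepal) add go- … -al around the stem.
The other patterns: stems ending in -t add ti- … -uv around the stem; stems ending in -r insert -as- after the first vowel.
So lokulep → golokulepal.

golokulepal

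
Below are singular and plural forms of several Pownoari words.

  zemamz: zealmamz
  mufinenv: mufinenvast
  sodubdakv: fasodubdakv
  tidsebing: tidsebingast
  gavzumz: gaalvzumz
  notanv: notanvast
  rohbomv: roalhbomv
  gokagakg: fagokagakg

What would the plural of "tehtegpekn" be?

fatehtegpekn

sodubdakv and mufinenv both end in -v yet inflect differently (fasodubdakv, mufinenvast), so the final letter is not what conditions the rule; the second-to-last letter is.
"tehtegpekn" has second-to-last letter 'k'. The stems whose second-to-last letter is 'k' (sodubdakv → fasodubdakv, gokagakg → fagokagakg) add the prefix fa-.
The other patterns: stems whose second-to-last letter is 'n' add -ast; stems whose second-to-last letter is 'm' insert -al- after the first vowel.
So tehtegpekn → fatehtegpekn.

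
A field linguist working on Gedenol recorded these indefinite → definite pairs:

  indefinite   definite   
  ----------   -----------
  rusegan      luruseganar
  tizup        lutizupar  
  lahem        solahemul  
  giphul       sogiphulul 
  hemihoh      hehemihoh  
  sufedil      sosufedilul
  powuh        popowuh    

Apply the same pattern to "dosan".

ludosanar

tizup and powuh both have last vowel 'u' yet inflect differently (lutizupar, popowuh), so the last vowel is not what conditions the rule; the final letter is.
"dosan" ends in -n. The one such stem in the data (rusegan → luruseganar) adds lu- … -ar around the stem, so the same rule applies.
The other patterns: stems ending in -h repeat the first consonant+vowel as a prefix; stems ending in -l or -m add so- … -ul around the stem.
So dosan → ludosanar.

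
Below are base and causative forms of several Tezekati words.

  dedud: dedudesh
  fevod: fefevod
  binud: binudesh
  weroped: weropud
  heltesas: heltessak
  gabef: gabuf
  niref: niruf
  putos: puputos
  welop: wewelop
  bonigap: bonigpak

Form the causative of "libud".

libudesh

"libud" has last vowel 'u'. The stems whose last vowel is 'u' (dedud → dedudesh, binud → binudesh) add -esh.
The other patterns: stems whose last vowel is 'e' change the last vowel to 'u'; stems whose last vowel is 'a' delete the last vowel and add -ak; stems whose last vowel is 'o' repeat the first consonant+vowel as a prefix.
So libud → libudesh.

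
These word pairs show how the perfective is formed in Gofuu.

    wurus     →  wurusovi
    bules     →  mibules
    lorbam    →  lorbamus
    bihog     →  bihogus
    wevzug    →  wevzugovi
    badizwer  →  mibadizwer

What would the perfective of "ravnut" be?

ravnutovi

bules and wurus both end in -s yet inflect differently (mibules, wurusovi), so the final letter is not what conditions the rule; the last vowel is.
"ravnut" has last vowel 'u'. The stems whose last vowel is 'u' (wurus → wurusovi, wevzug → wevzugovi) add -ovi.
So ravnut → ravnutovi.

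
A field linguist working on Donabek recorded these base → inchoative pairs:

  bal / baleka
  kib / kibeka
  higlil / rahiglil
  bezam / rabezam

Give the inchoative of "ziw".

ziweka

bal and higlil both end in -l yet inflect differently (baleka, rahiglil), so the final letter is not what conditions the rule; the number of vowels is.
"ziw" has 1 vowel. The stems with 1 vowel (bal → baleka, kib → kibeka) add -eka.
The other pattern: stems with 2 vowels add the prefix ra-.
So ziw → ziweka.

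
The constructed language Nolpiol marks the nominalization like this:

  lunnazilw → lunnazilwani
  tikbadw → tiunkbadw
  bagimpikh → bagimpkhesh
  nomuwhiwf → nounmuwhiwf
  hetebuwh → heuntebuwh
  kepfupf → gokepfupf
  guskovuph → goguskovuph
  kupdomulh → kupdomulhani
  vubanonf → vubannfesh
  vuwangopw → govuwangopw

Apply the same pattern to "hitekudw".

hiuntekudw

"hitekudw" has second-to-last letter 'd'. The one such stem in the data (tikbadw → tiunkbadw) inserts -un- after the first vowel (as do nomuwhiwf, hetebuwh), so the same rule applies.
So hitekudw → hiuntekudw.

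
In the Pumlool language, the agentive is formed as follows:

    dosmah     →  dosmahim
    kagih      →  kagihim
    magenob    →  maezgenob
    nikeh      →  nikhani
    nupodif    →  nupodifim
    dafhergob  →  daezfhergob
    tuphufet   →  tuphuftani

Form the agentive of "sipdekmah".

nikeh and dosmah both end in -h yet inflect differently (nikhani, dosmahim), so the final letter is not what conditions the rule; the last vowel is.
"sipdekmah" has last vowel 'a'. The one such stem in the data (dosmah → dosmahim) adds -im, so the same rule applies.
So sipdekmah → sipdekmahim.

sipdekmahim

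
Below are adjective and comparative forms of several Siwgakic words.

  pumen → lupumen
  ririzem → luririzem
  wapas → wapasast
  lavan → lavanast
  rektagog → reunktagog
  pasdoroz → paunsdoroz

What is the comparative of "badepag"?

badepagast

pumen and lavan both end in -n yet inflect differently (lupumen, lavanast), so the final letter is not what conditions the rule; the last vowel is.
"badepag" has last vowel 'a'. The stems whose last vowel is 'a' (wapas → wapasast, lavan → lavanast) add -ast.
The other patterns: stems whose last vowel is 'e' add the prefix lu-; stems whose last vowel is 'o' insert -un- after the first vowel.
So badepag → badepagast.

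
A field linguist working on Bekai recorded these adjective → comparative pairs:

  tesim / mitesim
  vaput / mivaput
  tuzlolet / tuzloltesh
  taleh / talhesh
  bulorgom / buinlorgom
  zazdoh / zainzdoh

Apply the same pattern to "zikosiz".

"zikosiz" has last vowel 'i'. The one such stem in the data (tesim → mitesim) adds the prefix mi-, so the same rule applies.
The other patterns: stems whose last vowel is 'e' delete the last vowel and add -esh; stems whose last vowel is 'o' insert -in- after the first vowel.
So zikosiz → mizikosiz.

mizikosiz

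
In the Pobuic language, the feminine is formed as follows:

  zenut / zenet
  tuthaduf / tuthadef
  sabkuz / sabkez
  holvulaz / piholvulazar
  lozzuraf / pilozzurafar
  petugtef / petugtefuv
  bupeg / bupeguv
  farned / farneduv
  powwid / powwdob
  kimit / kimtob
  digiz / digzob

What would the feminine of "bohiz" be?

sabkuz and holvulaz both end in -z yet inflect differently (sabkez, piholvulazar), so the final letter is not what conditions the rule; the last vowel is.
"bohiz" has last vowel 'i'. The stems whose last vowel is 'i' (powwid → powwdob, kimit → kimtob, digiz → digzob) delete the last vowel and add -ob.
The other patterns: stems whose last vowel is 'u' change the last vowel to 'e'; stems whose last vowel is 'a' add pi- … -ar around the stem; stems whose last vowel is 'e' add -uv.
So bohiz → bohzob.

bohzob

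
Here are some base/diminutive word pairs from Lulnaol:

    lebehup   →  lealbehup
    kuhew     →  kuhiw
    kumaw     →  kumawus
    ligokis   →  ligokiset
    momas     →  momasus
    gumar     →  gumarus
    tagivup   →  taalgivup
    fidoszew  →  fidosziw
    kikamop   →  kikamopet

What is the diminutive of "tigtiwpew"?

tigtiwpiw

kumaw and kuhew both end in -w yet inflect differently (kumawus, kuhiw), so the final letter is not what conditions the rule; the last vowel is.
"tigtiwpew" has last vowel 'e'. The stems whose last vowel is 'e' (kuhew → kuhiw, fidoszew → fidosziw) change the last vowel to 'i'.
So tigtiwpew → tigtiwpiw.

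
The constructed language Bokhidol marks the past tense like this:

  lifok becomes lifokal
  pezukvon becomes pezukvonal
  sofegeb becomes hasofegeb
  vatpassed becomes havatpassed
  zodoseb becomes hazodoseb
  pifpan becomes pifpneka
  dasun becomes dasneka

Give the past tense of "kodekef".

pezukvon and pifpan both end in -n yet inflect differently (pezukvonal, pifpneka), so the final letter is not what conditions the rule; the last vowel is.
"kodekef" has last vowel 'e'. The stems whose last vowel is 'e' (sofegeb → hasofegeb, vatpassed → havatpassed, zodoseb → hazodoseb) add the prefix ha-.
The other patterns: stems whose last vowel is 'o' add -al; stems whose last vowel is 'a' or 'u' delete the last vowel and add -eka.
So kodekef → hakodekef.

hakodekef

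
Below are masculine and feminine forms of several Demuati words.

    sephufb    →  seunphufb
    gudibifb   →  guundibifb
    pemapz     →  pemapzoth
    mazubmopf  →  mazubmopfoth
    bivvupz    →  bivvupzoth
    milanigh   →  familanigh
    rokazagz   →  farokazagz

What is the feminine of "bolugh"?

fabolugh

"bolugh" has second-to-last letter 'g'. The stems whose second-to-last letter is 'g' (milanigh → familanigh, rokazagz → farokazagz) add the prefix fa-.
The other patterns: stems whose second-to-last letter is 'f' insert -un- after the first vowel; stems whose second-to-last letter is 'p' add -oth.
So bolugh → fabolugh.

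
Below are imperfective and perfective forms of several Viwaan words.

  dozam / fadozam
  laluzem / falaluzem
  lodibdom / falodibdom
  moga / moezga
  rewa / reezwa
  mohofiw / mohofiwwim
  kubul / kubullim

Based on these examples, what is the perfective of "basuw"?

basuwwim

dozam and moga both have last vowel 'a' yet inflect differently (fadozam, moezga), so the last vowel is not what conditions the rule; the final letter is.
"basuw" ends in -w. The one such stem in the data (mohofiw → mohofiwwim) doubles the final consonant and adds -im (as does kubul), so the same rule applies.
The other patterns: stems ending in -m add the prefix fa-; stems ending in -a insert -ez- after the first vowel.
So basuw → basuwwim.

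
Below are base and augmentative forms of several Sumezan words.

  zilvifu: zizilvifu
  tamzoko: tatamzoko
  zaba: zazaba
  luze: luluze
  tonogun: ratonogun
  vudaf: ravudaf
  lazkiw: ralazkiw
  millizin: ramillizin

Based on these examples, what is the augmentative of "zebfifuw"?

razebfifuw

zilvifu and tonogun both have last vowel 'u' yet inflect differently (zizilvifu, ratonogun), so the last vowel is not what conditions the rule; whether the stem ends in a vowel or a consonant is.
"zebfifuw" ends in a consonant. The stems ending in a consonant (tonogun → ratonogun, vudaf → ravudaf, lazkiw → ralazkiw) add the prefix ra-.
The other pattern: stems ending in a vowel repeat the first consonant+vowel as a prefix.
So zebfifuw → razebfifuw.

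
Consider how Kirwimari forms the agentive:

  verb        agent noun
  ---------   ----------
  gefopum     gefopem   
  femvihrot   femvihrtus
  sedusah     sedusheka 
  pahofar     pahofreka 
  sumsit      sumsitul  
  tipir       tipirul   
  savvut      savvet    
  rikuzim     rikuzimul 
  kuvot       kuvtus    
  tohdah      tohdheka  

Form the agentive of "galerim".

galerimul

"galerim" has last vowel 'i'. The stems whose last vowel is 'i' (sumsit → sumsitul, tipir → tipirul, rikuzim → rikuzimul) add -ul.
The other patterns: stems whose last vowel is 'u' change the last vowel to 'e'; stems whose last vowel is 'o' delete the last vowel and add -us; stems whose last vowel is 'a' delete the last vowel and add -eka.
So galerim → galerimul.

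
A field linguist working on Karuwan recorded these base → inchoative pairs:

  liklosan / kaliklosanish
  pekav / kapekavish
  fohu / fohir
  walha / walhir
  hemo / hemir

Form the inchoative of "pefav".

"pefav" ends in a consonant. The stems ending in a consonant (liklosan → kaliklosanish, pekav → kapekavish) add ka- … -ish around the stem.
So pefav → kapefavish.

kapefavish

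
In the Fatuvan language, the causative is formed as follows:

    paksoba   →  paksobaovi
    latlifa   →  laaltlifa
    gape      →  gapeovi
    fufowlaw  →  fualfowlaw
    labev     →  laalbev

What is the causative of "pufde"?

paksoba and latlifa both end in -a yet inflect differently (paksobaovi, laaltlifa), so the final letter is not what conditions the rule; the first letter is.
"pufde" begins with p-. The one such stem in the data (paksoba → paksobaovi) adds -ovi, so the same rule applies.
The other pattern: stems beginning with f- or l- insert -al- after the first vowel.
So pufde → pufdeovi.

pufdeovi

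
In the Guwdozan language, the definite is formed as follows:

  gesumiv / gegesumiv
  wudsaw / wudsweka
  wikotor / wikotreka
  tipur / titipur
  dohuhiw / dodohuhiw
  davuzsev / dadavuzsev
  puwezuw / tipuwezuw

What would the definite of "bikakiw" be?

bibikakiw

wudsaw and puwezuw both end in -w yet inflect differently (wudsweka, tipuwezuw), so the final letter is not what conditions the rule; the last vowel is.
"bikakiw" has last vowel 'i'. The stems whose last vowel is 'i' (gesumiv → gegesumiv, dohuhiw → dodohuhiw) repeat the first consonant+vowel as a prefix.
So bikakiw → bibikakiw.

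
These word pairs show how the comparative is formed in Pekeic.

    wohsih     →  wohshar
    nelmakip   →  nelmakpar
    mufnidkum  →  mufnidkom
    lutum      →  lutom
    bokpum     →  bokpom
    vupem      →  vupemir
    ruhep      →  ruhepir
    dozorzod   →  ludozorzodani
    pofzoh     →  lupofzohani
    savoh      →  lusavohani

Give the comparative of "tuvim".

tuvmar

mufnidkum and vupem both end in -m yet inflect differently (mufnidkom, vupemir), so the final letter is not what conditions the rule; the last vowel is.
"tuvim" has last vowel 'i'. The stems whose last vowel is 'i' (wohsih → wohshar, nelmakip → nelmakpar) delete the last vowel and add -ar.
The other patterns: stems whose last vowel is 'u' change the last vowel to 'o'; stems whose last vowel is 'e' add -ir; stems whose last vowel is 'o' add lu- … -ani around the stem.
So tuvim → tuvmar.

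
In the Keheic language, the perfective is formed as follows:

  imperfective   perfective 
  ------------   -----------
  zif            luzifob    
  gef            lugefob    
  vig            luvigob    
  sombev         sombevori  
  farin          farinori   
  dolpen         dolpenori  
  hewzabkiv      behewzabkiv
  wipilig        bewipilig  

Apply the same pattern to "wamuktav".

bewamuktav

"wamuktav" has 3 vowels. The stems with 3 vowels (hewzabkiv → behewzabkiv, wipilig → bewipilig) add the prefix be-.
So wamuktav → bewamuktav.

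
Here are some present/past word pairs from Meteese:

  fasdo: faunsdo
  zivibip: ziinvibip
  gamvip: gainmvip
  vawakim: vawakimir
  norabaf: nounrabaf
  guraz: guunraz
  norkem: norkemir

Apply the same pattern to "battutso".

baunttutso

"battutso" ends in -o. The one such stem in the data (fasdo → faunsdo) inserts -un- after the first vowel (as do guraz, norabaf), so the same rule applies.
So battutso → baunttutso.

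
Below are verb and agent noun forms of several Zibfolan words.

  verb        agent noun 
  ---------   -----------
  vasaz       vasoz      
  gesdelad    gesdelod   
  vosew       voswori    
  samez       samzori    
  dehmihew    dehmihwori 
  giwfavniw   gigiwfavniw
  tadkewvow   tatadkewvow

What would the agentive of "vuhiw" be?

vuvuhiw

vasaz and samez both end in -z yet inflect differently (vasoz, samzori), so the final letter is not what conditions the rule; the last vowel is.
"vuhiw" has last vowel 'i'. The one such stem in the data (giwfavniw → gigiwfavniw) repeats the first consonant+vowel as a prefix (as does tadkewvow), so the same rule applies.
So vuhiw → vuvuhiw.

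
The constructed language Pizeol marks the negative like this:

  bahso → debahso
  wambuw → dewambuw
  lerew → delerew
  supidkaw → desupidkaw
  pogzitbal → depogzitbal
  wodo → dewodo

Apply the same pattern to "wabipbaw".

Every pair shown (bahso → debahso, wambuw → dewambuw, lerew → delerew, …) follows the same rule: add the prefix de-.
So wabipbaw → dewabipbaw.

dewabipbaw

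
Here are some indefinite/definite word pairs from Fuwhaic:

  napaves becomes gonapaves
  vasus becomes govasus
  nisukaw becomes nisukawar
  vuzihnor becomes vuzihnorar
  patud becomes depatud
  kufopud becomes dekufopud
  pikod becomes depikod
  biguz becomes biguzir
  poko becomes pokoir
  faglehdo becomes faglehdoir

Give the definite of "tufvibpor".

vasus and patud both have last vowel 'u' yet inflect differently (govasus, depatud), so the last vowel is not what conditions the rule; the final letter is.
"tufvibpor" ends in -r. The one such stem in the data (vuzihnor → vuzihnorar) adds -ar, so the same rule applies.
So tufvibpor → tufvibporar.

tufvibporar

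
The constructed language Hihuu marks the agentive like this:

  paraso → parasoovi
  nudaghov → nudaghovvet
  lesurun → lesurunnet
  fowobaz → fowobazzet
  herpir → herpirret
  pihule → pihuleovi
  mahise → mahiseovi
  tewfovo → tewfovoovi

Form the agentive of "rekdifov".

nudaghov and tewfovo both have last vowel 'o' yet inflect differently (nudaghovvet, tewfovoovi), so the last vowel is not what conditions the rule; whether the stem ends in a vowel or a consonant is.
"rekdifov" ends in a consonant. The stems ending in a consonant (fowobaz → fowobazzet, lesurun → lesurunnet, nudaghov → nudaghovvet) double the final consonant and add -et.
The other pattern: stems ending in a vowel add -ovi.
So rekdifov → rekdifovvet.

rekdifovvet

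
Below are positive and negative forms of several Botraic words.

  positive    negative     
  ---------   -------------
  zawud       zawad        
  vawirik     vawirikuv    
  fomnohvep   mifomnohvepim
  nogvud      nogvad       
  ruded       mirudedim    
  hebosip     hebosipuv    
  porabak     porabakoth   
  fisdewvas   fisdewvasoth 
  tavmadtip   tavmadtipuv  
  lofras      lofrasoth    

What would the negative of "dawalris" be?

vawirik and porabak both end in -k yet inflect differently (vawirikuv, porabakoth), so the final letter is not what conditions the rule; the last vowel is.
"dawalris" has last vowel 'i'. The stems whose last vowel is 'i' (vawirik → vawirikuv, tavmadtip → tavmadtipuv, hebosip → hebosipuv) add -uv.
The other patterns: stems whose last vowel is 'a' add -oth; stems whose last vowel is 'e' add mi- … -im around the stem; stems whose last vowel is 'u' change the last vowel to 'a'.
So dawalris → dawalrisuv.

dawalrisuv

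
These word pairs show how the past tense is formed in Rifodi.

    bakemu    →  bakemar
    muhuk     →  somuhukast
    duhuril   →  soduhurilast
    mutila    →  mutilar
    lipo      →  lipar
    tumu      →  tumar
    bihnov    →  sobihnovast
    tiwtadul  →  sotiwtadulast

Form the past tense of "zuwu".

zuwar

"zuwu" ends in a vowel. The stems ending in a vowel (lipo → lipar, tumu → tumar, mutila → mutilar) drop the final letter and add -ar.
The other pattern: stems ending in a consonant add so- … -ast around the stem.
So zuwu → zuwar.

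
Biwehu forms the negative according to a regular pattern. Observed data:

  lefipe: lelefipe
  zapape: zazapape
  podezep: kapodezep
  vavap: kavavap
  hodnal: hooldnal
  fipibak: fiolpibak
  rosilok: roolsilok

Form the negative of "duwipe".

lefipe and podezep both have last vowel 'e' yet inflect differently (lelefipe, kapodezep), so the last vowel is not what conditions the rule; the final letter is.
"duwipe" ends in -e. The stems ending in -e (lefipe → lelefipe, zapape → zazapape) repeat the first consonant+vowel as a prefix.
The other patterns: stems ending in -p add the prefix ka-; stems ending in -k or -l insert -ol- after the first vowel.
So duwipe → duduwipe.

duduwipe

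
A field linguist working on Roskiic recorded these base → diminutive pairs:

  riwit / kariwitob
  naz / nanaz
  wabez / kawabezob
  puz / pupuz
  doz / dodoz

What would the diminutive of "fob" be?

wabez and doz both end in -z yet inflect differently (kawabezob, dodoz), so the final letter is not what conditions the rule; the number of vowels is.
"fob" has 1 vowel. The stems with 1 vowel (doz → dodoz, puz → pupuz, naz → nanaz) repeat the first consonant+vowel as a prefix.
So fob → fofob.

fofob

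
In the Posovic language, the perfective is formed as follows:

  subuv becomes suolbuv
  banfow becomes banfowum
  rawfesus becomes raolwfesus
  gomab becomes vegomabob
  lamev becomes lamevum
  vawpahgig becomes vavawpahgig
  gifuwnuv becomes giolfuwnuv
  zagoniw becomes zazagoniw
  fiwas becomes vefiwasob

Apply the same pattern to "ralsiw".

rawfesus and fiwas both end in -s yet inflect differently (raolwfesus, vefiwasob), so the final letter is not what conditions the rule; the last vowel is.
"ralsiw" has last vowel 'i'. The stems whose last vowel is 'i' (zagoniw → zazagoniw, vawpahgig → vavawpahgig) repeat the first consonant+vowel as a prefix.
So ralsiw → raralsiw.

raralsiw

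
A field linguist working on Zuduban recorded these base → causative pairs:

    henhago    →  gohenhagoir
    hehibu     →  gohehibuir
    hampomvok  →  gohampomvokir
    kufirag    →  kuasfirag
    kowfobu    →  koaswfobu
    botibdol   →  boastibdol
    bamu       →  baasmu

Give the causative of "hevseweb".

gohevsewebir

hehibu and bamu both end in -u yet inflect differently (gohehibuir, baasmu), so the final letter is not what conditions the rule; the first letter is.
"hevseweb" begins with h-. The stems beginning with h- (hehibu → gohehibuir, hampomvok → gohampomvokir, henhago → gohenhagoir) add go- … -ir around the stem.
So hevseweb → gohevsewebir.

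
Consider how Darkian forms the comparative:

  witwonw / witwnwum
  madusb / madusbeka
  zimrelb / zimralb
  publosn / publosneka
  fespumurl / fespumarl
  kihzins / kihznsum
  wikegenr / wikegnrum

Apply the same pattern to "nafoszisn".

"nafoszisn" has second-to-last letter 's'. The stems whose second-to-last letter is 's' (madusb → madusbeka, publosn → publosneka) add -eka.
The other patterns: stems whose second-to-last letter is 'n' delete the last vowel and add -um; stems whose second-to-last letter is 'l' or 'r' change the last vowel to 'a'.
So nafoszisn → nafoszisneka.

nafoszisneka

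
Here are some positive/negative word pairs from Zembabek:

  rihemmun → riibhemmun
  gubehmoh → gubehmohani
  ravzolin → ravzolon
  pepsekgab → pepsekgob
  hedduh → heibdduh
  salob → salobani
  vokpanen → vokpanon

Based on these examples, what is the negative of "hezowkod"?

"hezowkod" has last vowel 'o'. The stems whose last vowel is 'o' (gubehmoh → gubehmohani, salob → salobani) add -ani.
The other patterns: stems whose last vowel is 'u' insert -ib- after the first vowel; stems whose last vowel is 'a', 'e' or 'i' change the last vowel to 'o'.
So hezowkod → hezowkodani.

hezowkodani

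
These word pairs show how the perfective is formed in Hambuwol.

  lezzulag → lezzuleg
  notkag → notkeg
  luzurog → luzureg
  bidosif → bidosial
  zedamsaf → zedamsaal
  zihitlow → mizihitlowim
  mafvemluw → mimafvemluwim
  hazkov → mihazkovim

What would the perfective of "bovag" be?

"bovag" ends in -g. The stems ending in -g (lezzulag → lezzuleg, notkag → notkeg, luzurog → luzureg) change the last vowel to 'e'.
The other patterns: stems ending in -f drop the final letter and add -al; stems ending in -v or -w add mi- … -im around the stem.
So bovag → boveg.

boveg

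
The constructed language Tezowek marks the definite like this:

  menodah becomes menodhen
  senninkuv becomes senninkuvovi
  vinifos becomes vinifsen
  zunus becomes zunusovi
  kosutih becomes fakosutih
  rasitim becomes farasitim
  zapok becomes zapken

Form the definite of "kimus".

kosutih and menodah both end in -h yet inflect differently (fakosutih, menodhen), so the final letter is not what conditions the rule; the last vowel is.
"kimus" has last vowel 'u'. The stems whose last vowel is 'u' (zunus → zunusovi, senninkuv → senninkuvovi) add -ovi.
The other patterns: stems whose last vowel is 'i' add the prefix fa-; stems whose last vowel is 'a' or 'o' delete the last vowel and add -en.
So kimus → kimusovi.

kimusovi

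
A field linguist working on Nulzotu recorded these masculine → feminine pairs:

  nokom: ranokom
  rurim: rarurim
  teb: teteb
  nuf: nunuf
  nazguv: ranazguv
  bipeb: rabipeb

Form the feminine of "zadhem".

razadhem

teb and bipeb both end in -b yet inflect differently (teteb, rabipeb), so the final letter is not what conditions the rule; the number of vowels is.
"zadhem" has 2 vowels. The stems with 2 vowels (nokom → ranokom, nazguv → ranazguv, rurim → rarurim) add the prefix ra-.
The other pattern: stems with 1 vowel repeat the first consonant+vowel as a prefix.
So zadhem → razadhem.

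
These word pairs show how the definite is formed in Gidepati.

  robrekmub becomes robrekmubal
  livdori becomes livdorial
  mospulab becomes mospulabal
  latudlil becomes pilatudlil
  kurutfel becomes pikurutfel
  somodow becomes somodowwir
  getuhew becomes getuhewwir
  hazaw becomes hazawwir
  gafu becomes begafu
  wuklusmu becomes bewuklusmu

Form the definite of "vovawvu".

"vovawvu" ends in -u. The stems ending in -u (gafu → begafu, wuklusmu → bewuklusmu) add the prefix be-.
So vovawvu → bevovawvu.

bevovawvu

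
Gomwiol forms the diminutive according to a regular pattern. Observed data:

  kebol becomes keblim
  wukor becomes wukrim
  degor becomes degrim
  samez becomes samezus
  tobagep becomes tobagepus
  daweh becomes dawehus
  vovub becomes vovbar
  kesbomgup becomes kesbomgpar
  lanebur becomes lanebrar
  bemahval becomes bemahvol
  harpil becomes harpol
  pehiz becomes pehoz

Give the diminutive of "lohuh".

lohhar

"lohuh" has last vowel 'u'. The stems whose last vowel is 'u' (vovub → vovbar, kesbomgup → kesbomgpar, lanebur → lanebrar) delete the last vowel and add -ar.
So lohuh → lohhar.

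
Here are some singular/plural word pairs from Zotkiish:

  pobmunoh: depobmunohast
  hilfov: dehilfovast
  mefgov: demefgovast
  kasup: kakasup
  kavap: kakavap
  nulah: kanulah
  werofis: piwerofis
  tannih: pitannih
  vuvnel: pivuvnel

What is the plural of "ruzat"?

karuzat

pobmunoh and nulah both end in -h yet inflect differently (depobmunohast, kanulah), so the final letter is not what conditions the rule; the last vowel is.
"ruzat" has last vowel 'a'. The stems whose last vowel is 'a' (kavap → kakavap, nulah → kanulah) add the prefix ka-.
So ruzat → karuzat.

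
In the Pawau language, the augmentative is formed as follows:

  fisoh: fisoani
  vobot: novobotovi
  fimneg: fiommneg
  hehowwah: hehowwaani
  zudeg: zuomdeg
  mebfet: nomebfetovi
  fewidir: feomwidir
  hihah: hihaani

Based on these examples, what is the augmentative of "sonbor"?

soomnbor

fisoh and vobot both have last vowel 'o' yet inflect differently (fisoani, novobotovi), so the last vowel is not what conditions the rule; the final letter is.
"sonbor" ends in -r. The one such stem in the data (fewidir → feomwidir) inserts -om- after the first vowel (as do zudeg, fimneg), so the same rule applies.
The other patterns: stems ending in -h drop the final letter and add -ani; stems ending in -t add no- … -ovi around the stem.
So sonbor → soomnbor.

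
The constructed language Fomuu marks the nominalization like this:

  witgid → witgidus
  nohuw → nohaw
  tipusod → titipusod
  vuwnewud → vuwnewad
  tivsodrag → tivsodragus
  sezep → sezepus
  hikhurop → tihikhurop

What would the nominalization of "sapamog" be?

vuwnewud and tipusod both end in -d yet inflect differently (vuwnewad, titipusod), so the final letter is not what conditions the rule; the last vowel is.
"sapamog" has last vowel 'o'. The stems whose last vowel is 'o' (hikhurop → tihikhurop, tipusod → titipusod) add the prefix ti-.
So sapamog → tisapamog.

tisapamog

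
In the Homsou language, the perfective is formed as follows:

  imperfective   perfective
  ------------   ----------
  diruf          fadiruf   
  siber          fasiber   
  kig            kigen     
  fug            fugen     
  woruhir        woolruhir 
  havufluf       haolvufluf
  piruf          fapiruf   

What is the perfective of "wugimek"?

wuolgimek

"wugimek" has 3 vowels. The stems with 3 vowels (havufluf → haolvufluf, woruhir → woolruhir) insert -ol- after the first vowel.
So wugimek → wuolgimek.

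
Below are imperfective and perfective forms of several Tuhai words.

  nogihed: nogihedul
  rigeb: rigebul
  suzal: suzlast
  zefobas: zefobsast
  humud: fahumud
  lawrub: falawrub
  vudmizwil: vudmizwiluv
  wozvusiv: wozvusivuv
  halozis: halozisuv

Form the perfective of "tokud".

nogihed and humud both end in -d yet inflect differently (nogihedul, fahumud), so the final letter is not what conditions the rule; the last vowel is.
"tokud" has last vowel 'u'. The stems whose last vowel is 'u' (humud → fahumud, lawrub → falawrub) add the prefix fa-.
So tokud → fatokud.

fatokud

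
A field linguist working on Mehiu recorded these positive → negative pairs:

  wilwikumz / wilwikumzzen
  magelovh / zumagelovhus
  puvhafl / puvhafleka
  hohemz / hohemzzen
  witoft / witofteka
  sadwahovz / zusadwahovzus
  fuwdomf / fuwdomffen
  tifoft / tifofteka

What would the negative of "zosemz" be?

wilwikumz and sadwahovz both end in -z yet inflect differently (wilwikumzzen, zusadwahovzus), so the final letter is not what conditions the rule; the second-to-last letter is.
"zosemz" has second-to-last letter 'm'. The stems whose second-to-last letter is 'm' (wilwikumz → wilwikumzzen, fuwdomf → fuwdomffen, hohemz → hohemzzen) double the final consonant and add -en.
So zosemz → zosemzzen.

zosemzzen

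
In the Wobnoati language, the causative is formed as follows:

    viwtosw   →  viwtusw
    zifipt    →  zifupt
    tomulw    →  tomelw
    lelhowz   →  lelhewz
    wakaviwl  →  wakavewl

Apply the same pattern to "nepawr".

nepewr

"nepawr" has second-to-last letter 'w'. The stems whose second-to-last letter is 'w' (lelhowz → lelhewz, wakaviwl → wakavewl) change the last vowel to 'e'.
So nepawr → nepewr.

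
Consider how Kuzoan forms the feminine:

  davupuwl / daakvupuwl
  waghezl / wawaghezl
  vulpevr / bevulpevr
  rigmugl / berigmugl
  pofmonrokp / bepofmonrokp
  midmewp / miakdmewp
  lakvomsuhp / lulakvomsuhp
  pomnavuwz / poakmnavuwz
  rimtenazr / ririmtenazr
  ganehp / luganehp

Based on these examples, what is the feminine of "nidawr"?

niakdawr

midmewp and lakvomsuhp both end in -p yet inflect differently (miakdmewp, lulakvomsuhp), so the final letter is not what conditions the rule; the second-to-last letter is.
"nidawr" has second-to-last letter 'w'. The stems whose second-to-last letter is 'w' (davupuwl → daakvupuwl, pomnavuwz → poakmnavuwz, midmewp → miakdmewp) insert -ak- after the first vowel.
The other patterns: stems whose second-to-last letter is 'h' add the prefix lu-; stems whose second-to-last letter is 'z' repeat the first consonant+vowel as a prefix; stems whose second-to-last letter is 'g', 'k' or 'v' add the prefix be-.
So nidawr → niakdawr.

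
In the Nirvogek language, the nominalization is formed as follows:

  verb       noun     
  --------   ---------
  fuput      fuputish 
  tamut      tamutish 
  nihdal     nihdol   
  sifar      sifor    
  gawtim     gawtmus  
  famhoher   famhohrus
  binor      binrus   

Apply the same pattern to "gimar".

gimor

sifar and famhoher both end in -r yet inflect differently (sifor, famhohrus), so the final letter is not what conditions the rule; the last vowel is.
"gimar" has last vowel 'a'. The stems whose last vowel is 'a' (nihdal → nihdol, sifar → sifor) change the last vowel to 'o'.
The other patterns: stems whose last vowel is 'u' add -ish; stems whose last vowel is 'e', 'i' or 'o' delete the last vowel and add -us.
So gimar → gimor.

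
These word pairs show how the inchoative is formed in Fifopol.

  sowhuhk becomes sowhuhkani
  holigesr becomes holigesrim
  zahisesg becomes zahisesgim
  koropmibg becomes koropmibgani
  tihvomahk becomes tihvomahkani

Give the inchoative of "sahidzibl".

koropmibg and zahisesg both end in -g yet inflect differently (koropmibgani, zahisesgim), so the final letter is not what conditions the rule; the second-to-last letter is.
"sahidzibl" has second-to-last letter 'b'. The one such stem in the data (koropmibg → koropmibgani) adds -ani, so the same rule applies.
The other pattern: stems whose second-to-last letter is 's' add -im.
So sahidzibl → sahidziblani.

sahidziblani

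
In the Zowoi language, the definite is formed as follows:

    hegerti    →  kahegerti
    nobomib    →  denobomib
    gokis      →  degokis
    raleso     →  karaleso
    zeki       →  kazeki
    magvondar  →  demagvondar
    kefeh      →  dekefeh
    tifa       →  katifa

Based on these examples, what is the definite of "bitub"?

debitub

"bitub" ends in a consonant. The stems ending in a consonant (magvondar → demagvondar, kefeh → dekefeh, gokis → degokis) add the prefix de-.
The other pattern: stems ending in a vowel add the prefix ka-.
So bitub → debitub.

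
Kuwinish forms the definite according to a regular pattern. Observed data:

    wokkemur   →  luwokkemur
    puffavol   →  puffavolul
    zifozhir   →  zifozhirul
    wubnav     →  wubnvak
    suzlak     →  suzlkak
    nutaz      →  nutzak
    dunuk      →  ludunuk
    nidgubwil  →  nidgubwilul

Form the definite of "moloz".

molozul

suzlak and dunuk both end in -k yet inflect differently (suzlkak, ludunuk), so the final letter is not what conditions the rule; the last vowel is.
"moloz" has last vowel 'o'. The one such stem in the data (puffavol → puffavolul) adds -ul, so the same rule applies.
The other patterns: stems whose last vowel is 'a' delete the last vowel and add -ak; stems whose last vowel is 'u' add the prefix lu-.
So moloz → molozul.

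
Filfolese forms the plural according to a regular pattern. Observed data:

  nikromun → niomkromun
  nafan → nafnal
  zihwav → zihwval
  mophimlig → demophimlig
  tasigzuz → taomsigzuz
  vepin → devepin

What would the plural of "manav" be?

nafan and vepin both end in -n yet inflect differently (nafnal, devepin), so the final letter is not what conditions the rule; the last vowel is.
"manav" has last vowel 'a'. The stems whose last vowel is 'a' (nafan → nafnal, zihwav → zihwval) delete the last vowel and add -al.
So manav → manval.

manval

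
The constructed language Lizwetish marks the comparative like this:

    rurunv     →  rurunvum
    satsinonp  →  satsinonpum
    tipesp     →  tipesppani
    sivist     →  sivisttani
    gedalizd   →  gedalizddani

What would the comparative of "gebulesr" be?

satsinonp and tipesp both end in -p yet inflect differently (satsinonpum, tipesppani), so the final letter is not what conditions the rule; the second-to-last letter is.
"gebulesr" has second-to-last letter 's'. The stems whose second-to-last letter is 's' (tipesp → tipesppani, sivist → sivisttani) double the final consonant and add -ani.
The other pattern: stems whose second-to-last letter is 'n' add -um.
So gebulesr → gebulesrrani.

gebulesrrani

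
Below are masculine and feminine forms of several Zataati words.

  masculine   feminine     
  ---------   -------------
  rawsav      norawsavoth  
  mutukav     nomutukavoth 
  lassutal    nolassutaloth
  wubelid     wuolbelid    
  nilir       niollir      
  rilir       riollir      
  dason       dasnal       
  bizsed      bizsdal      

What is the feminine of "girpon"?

girpnal

wubelid and bizsed both end in -d yet inflect differently (wuolbelid, bizsdal), so the final letter is not what conditions the rule; the last vowel is.
"girpon" has last vowel 'o'. The one such stem in the data (dason → dasnal) deletes the last vowel and adds -al (as does bizsed), so the same rule applies.
So girpon → girpnal.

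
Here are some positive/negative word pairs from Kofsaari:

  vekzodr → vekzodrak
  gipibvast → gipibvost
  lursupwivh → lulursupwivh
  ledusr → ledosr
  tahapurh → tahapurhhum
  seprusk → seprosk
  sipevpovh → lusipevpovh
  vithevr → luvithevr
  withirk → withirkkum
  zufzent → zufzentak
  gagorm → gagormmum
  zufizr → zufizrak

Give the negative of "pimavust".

pimavost

"pimavust" has second-to-last letter 's'. The stems whose second-to-last letter is 's' (ledusr → ledosr, seprusk → seprosk, gipibvast → gipibvost) change the last vowel to 'o'.
So pimavust → pimavost.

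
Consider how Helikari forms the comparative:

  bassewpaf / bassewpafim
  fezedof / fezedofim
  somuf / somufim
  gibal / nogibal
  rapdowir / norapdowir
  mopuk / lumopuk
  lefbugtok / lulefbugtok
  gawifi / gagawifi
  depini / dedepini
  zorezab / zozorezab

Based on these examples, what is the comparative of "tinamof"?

tinamofim

bassewpaf and gibal both have last vowel 'a' yet inflect differently (bassewpafim, nogibal), so the last vowel is not what conditions the rule; the final letter is.
"tinamof" ends in -f. The stems ending in -f (bassewpaf → bassewpafim, fezedof → fezedofim, somuf → somufim) add -im.
So tinamof → tinamofim.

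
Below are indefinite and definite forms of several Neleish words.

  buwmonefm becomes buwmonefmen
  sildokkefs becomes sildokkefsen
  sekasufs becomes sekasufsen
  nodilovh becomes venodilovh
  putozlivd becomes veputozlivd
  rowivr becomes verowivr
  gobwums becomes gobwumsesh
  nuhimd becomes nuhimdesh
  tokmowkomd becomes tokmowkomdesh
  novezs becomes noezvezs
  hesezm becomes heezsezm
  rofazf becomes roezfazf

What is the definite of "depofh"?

depofhen

sildokkefs and gobwums both end in -s yet inflect differently (sildokkefsen, gobwumsesh), so the final letter is not what conditions the rule; the second-to-last letter is.
"depofh" has second-to-last letter 'f'. The stems whose second-to-last letter is 'f' (buwmonefm → buwmonefmen, sildokkefs → sildokkefsen, sekasufs → sekasufsen) add -en.
So depofh → depofhen.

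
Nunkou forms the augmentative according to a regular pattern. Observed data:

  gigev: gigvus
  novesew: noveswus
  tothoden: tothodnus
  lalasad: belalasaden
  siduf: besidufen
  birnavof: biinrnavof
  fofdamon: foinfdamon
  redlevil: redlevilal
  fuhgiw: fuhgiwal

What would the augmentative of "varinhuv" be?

bevarinhuven

siduf and birnavof both end in -f yet inflect differently (besidufen, biinrnavof), so the final letter is not what conditions the rule; the last vowel is.
"varinhuv" has last vowel 'u'. The one such stem in the data (siduf → besidufen) adds be- … -en around the stem, so the same rule applies.
So varinhuv → bevarinhuven.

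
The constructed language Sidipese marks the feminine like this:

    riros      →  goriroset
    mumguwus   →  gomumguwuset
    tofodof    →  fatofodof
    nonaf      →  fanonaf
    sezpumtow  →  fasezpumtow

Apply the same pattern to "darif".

riros and tofodof both have last vowel 'o' yet inflect differently (goriroset, fatofodof), so the last vowel is not what conditions the rule; the final letter is.
"darif" ends in -f. The stems ending in -f (nonaf → fanonaf, tofodof → fatofodof) add the prefix fa-.
The other pattern: stems ending in -s add go- … -et around the stem.
So darif → fadarif.

fadarif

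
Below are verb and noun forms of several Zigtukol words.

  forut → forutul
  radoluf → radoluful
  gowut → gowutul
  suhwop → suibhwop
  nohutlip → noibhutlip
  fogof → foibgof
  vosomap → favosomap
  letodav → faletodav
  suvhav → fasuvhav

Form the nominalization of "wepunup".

wepunupul

"wepunup" has last vowel 'u'. The stems whose last vowel is 'u' (forut → forutul, radoluf → radoluful, gowut → gowutul) add -ul.
The other patterns: stems whose last vowel is 'i' or 'o' insert -ib- after the first vowel; stems whose last vowel is 'a' add the prefix fa-.
So wepunup → wepunupul.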